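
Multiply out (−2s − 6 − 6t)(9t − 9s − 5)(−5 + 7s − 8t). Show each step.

(−2s − 6 − 6t)(9t − 9s − 5)(−5 + 7s − 8t)
= (−18st + 18s^2 + 10s − 54t + 54s + 30 − 54t^2 + 54st + 30t)(−5 + 7s − 8t)    [distributive law]
= (36st + 18s^2 + 64s − 24t + 30 − 54t^2)(−5 + 7s − 8t)    [combine like terms]
= −180st + 252s^2t − 288st^2 − 90s^2 + 126s^3 − 144s^2t − 320s + 448s^2 − 512st + 120t − 168st + 192t^2 − 150 + 210s − 240t + 270t^2 − 378st^2 + 432t^3    [distributive law]
= −860st + 108s^2t − 666st^2 + 358s^2 + 126s^3 − 110s − 120t + 462t^2 − 150 + 432t^3    [combine like terms]

−860st + 108s^2t − 666st^2 + 358s^2 + 126s^3 − 110s − 120t + 462t^2 − 150 + 432t^3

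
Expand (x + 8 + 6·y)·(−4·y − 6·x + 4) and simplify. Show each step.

−40·x·y − 6·x² − 44·x − 8·y + 32 − 24·y²

(x + 8 + 6·y)·(−4·y − 6·x + 4)
= −4·x·y − 6·x² + 4·x − 32·y − 48·x + 32 − 24·y² − 36·x·y + 24·y    [distributive law]
= −40·x·y − 6·x² − 44·x − 8·y + 32 − 24·y²    [combine like terms]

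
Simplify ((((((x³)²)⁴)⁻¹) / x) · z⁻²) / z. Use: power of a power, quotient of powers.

((((((x³)²)⁴)⁻¹) / x) · z⁻²) / z
= (((((x³)²)⁻⁴) / x) · z⁻²) / z    [power of a power]
= ((((x³)⁻⁸) / x) · z⁻²) / z    [power of a power]
= ((x⁻²⁴ / x) · z⁻²) / z    [power of a power]
= (x⁻²⁵ · z⁻²) / z    [quotient of powers]
= x⁻²⁵z⁻³    [quotient of powers]

x⁻²⁵z⁻³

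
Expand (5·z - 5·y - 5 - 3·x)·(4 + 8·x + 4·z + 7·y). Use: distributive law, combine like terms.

28·x·z + 20·z² + 15·y·z - 55·y - 61·x·y - 35·y² - 20 - 52·x - 24·x²

(5·z - 5·y - 5 - 3·x)·(4 + 8·x + 4·z + 7·y)
= 20·z + 40·x·z + 20·z² + 35·y·z - 20·y - 40·x·y - 20·y·z - 35·y² - 20 - 40·x - 20·z - 35·y - 12·x - 24·x² - 12·x·z - 21·x·y    [distributive law]
= 28·x·z + 20·z² + 15·y·z - 55·y - 61·x·y - 35·y² - 20 - 52·x - 24·x²    [combine like terms]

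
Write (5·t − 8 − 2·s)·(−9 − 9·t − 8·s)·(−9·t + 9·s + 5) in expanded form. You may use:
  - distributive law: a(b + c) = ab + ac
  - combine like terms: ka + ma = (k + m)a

(5·t − 8 − 2·s)·(−9 − 9·t − 8·s)·(−9·t + 9·s + 5)
= (−45·t − 45·t^2 − 40·s·t + 72 + 72·t + 64·s + 18·s + 18·s·t + 16·s^2)·(−9·t + 9·s + 5)    [distributive law]
= (27·t − 45·t^2 − 22·s·t + 72 + 82·s + 16·s^2)·(−9·t + 9·s + 5)    [combine like terms]
= −243·t^2 + 243·s·t + 135·t + 405·t^3 − 405·s·t^2 − 225·t^2 + 198·s·t^2 − 198·s^2·t − 110·s·t − 648·t + 648·s + 360 − 738·s·t + 738·s^2 + 410·s − 144·s^2·t + 144·s^3 + 80·s^2    [distributive law]
= −468·t^2 − 605·s·t − 513·t + 405·t^3 − 207·s·t^2 − 342·s^2·t + 1058·s + 360 + 818·s^2 + 144·s^3    [combine like terms]

−468·t^2 − 605·s·t − 513·t + 405·t^3 − 207·s·t^2 − 342·s^2·t + 1058·s + 360 + 818·s^2 + 144·s^3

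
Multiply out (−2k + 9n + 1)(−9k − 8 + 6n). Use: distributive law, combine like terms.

18k^2 + 7k − 93kn − 66n + 54n^2 − 8

(−2k + 9n + 1)(−9k − 8 + 6n)
= 18k^2 + 16k − 12kn − 81kn − 72n + 54n^2 − 9k − 8 + 6n    [distributive law]
= 18k^2 + 7k − 93kn − 66n + 54n^2 − 8    [combine like terms]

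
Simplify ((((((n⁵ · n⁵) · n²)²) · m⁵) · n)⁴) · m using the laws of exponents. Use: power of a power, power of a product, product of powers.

((((((n⁵ · n⁵) · n²)²) · m⁵) · n)⁴) · m
= ((((((n⁵ · n⁵) · n²)²) · m⁵)⁴) · (n⁴)) · m    [power of a product]
= ((((((n⁵ · n⁵) · n²)²)⁴) · ((m⁵)⁴)) · (n⁴)) · m    [power of a product]
= (((((n⁵ · n⁵) · n²)⁸) · ((m⁵)⁴)) · (n⁴)) · m    [power of a power]
= (((((n⁵ · n⁵)⁸) · ((n²)⁸)) · ((m⁵)⁴)) · (n⁴)) · m    [power of a product]
= ((((((n⁵)⁸) · ((n⁵)⁸)) · ((n²)⁸)) · ((m⁵)⁴)) · (n⁴)) · m    [power of a product]
= ((((n⁴⁰ · ((n⁵)⁸)) · ((n²)⁸)) · ((m⁵)⁴)) · (n⁴)) · m    [power of a power]
= ((((n⁴⁰ · n⁴⁰) · ((n²)⁸)) · ((m⁵)⁴)) · (n⁴)) · m    [power of a power]
= (((n⁸⁰ · ((n²)⁸)) · ((m⁵)⁴)) · (n⁴)) · m    [product of powers]
= (((n⁸⁰ · n¹⁶) · ((m⁵)⁴)) · (n⁴)) · m    [power of a power]
= ((n⁹⁶ · ((m⁵)⁴)) · (n⁴)) · m    [product of powers]
= ((n⁹⁶ · m²⁰) · (n⁴)) · m    [power of a power]
= m²¹n¹⁰⁰    [product of powers]

m²¹n¹⁰⁰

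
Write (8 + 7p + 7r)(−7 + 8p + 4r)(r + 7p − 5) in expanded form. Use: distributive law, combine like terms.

(8 + 7p + 7r)(−7 + 8p + 4r)(r + 7p − 5)
= (−56 + 64p + 32r − 49p + 56p^2 + 28pr − 49r + 56pr + 28r^2)(r + 7p − 5)    [distributive law]
= (−56 + 15p − 17r + 56p^2 + 84pr + 28r^2)(r + 7p − 5)    [combine like terms]
= −56r − 392p + 280 + 15pr + 105p^2 − 75p − 17r^2 − 119pr + 85r + 56p^2r + 392p^3 − 280p^2 + 84pr^2 + 588p^2r − 420pr + 28r^3 + 196pr^2 − 140r^2    [distributive law]
= 29r − 467p + 280 − 524pr − 175p^2 − 157r^2 + 644p^2r + 392p^3 + 280pr^2 + 28r^3    [combine like terms]

29r − 467p + 280 − 524pr − 175p^2 − 157r^2 + 644p^2r + 392p^3 + 280pr^2 + 28r^3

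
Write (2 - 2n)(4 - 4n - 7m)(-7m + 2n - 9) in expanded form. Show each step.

(2 - 2n)(4 - 4n - 7m)(-7m + 2n - 9)
= (8 - 8n - 14m - 8n + 8n^2 + 14mn)(-7m + 2n - 9)    [distributive law]
= (8 - 16n - 14m + 8n^2 + 14mn)(-7m + 2n - 9)    [combine like terms]
= -56m + 16n - 72 + 112mn - 32n^2 + 144n + 98m^2 - 28mn + 126m - 56mn^2 + 16n^3 - 72n^2 - 98m^2n + 28mn^2 - 126mn    [distributive law]
= 70m + 160n - 72 - 42mn - 104n^2 + 98m^2 - 28mn^2 + 16n^3 - 98m^2n    [combine like terms]

70m + 160n - 72 - 42mn - 104n^2 + 98m^2 - 28mn^2 + 16n^3 - 98m^2n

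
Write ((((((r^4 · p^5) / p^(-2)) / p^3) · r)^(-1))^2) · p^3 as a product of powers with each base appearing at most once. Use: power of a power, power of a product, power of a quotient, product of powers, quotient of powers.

p^(-5)r^(-10)

((((((r^4 · p^5) / p^(-2)) / p^3) · r)^(-1))^2) · p^3
= (((((r^4 · p^5) / p^(-2)) / p^3) · r)^(-2)) · p^3    [power of a power]
= (((((r^4 · p^5) / p^(-2)) / p^3)^(-2)) · (r^(-2))) · p^3    [power of a product]
= (((((r^4 · p^5) / p^(-2))^(-2)) / ((p^3)^(-2))) · (r^(-2))) · p^3    [power of a quotient]
= (((((r^4 · p^5)^(-2)) / ((p^(-2))^(-2))) / ((p^3)^(-2))) · (r^(-2))) · p^3    [power of a quotient]
= ((((((r^4)^(-2)) · ((p^5)^(-2))) / ((p^(-2))^(-2))) / ((p^3)^(-2))) · (r^(-2))) · p^3    [power of a product]
= ((((r^(-8) · ((p^5)^(-2))) / ((p^(-2))^(-2))) / ((p^3)^(-2))) · (r^(-2))) · p^3    [power of a power]
= ((((r^(-8) · p^(-10)) / ((p^(-2))^(-2))) / ((p^3)^(-2))) · (r^(-2))) · p^3    [power of a power]
= ((((r^(-8) · p^(-10)) / p^4) / ((p^3)^(-2))) · (r^(-2))) · p^3    [power of a power]
= ((((r^(-8) · p^(-10)) / p^4) / p^(-6)) · (r^(-2))) · p^3    [power of a power]
= p^(-5)r^(-10)    [quotient of powers; product of powers]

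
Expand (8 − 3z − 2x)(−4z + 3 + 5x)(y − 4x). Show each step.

(8 − 3z − 2x)(−4z + 3 + 5x)(y − 4x)
= (−32z + 24 + 40x + 12z² − 9z − 15xz + 8xz − 6x − 10x²)(y − 4x)    [distributive law]
= (−41z + 24 + 34x + 12z² − 7xz − 10x²)(y − 4x)    [combine like terms]
= −41yz + 164xz + 24y − 96x + 34xy − 136x² + 12yz² − 48xz² − 7xyz + 28x²z − 10x²y + 40x³    [distributive law]

−41yz + 164xz + 24y − 96x + 34xy − 136x² + 12yz² − 48xz² − 7xyz + 28x²z − 10x²y + 40x³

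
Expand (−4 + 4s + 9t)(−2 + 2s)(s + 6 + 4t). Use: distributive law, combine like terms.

−88s + 48 − 76t + 32s^2 + 26st + 8s^3 + 50s^2t − 72t^2 + 72st^2

(−4 + 4s + 9t)(−2 + 2s)(s + 6 + 4t)
= (8 − 8s − 8s + 8s^2 − 18t + 18st)(s + 6 + 4t)    [distributive law]
= (8 − 16s + 8s^2 − 18t + 18st)(s + 6 + 4t)    [combine like terms]
= 8s + 48 + 32t − 16s^2 − 96s − 64st + 8s^3 + 48s^2 + 32s^2t − 18st − 108t − 72t^2 + 18s^2t + 108st + 72st^2    [distributive law]
= −88s + 48 − 76t + 32s^2 + 26st + 8s^3 + 50s^2t − 72t^2 + 72st^2    [combine like terms]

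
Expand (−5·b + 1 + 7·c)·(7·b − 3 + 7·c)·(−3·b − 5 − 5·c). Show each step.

105·b^3 + 109·b^2 + 133·b^2·c − 101·b − 138·b·c − 217·b·c^2 + 15 + 85·c − 175·c^2 − 245·c^3

(−5·b + 1 + 7·c)·(7·b − 3 + 7·c)·(−3·b − 5 − 5·c)
= (−35·b^2 + 15·b − 35·b·c + 7·b − 3 + 7·c + 49·b·c − 21·c + 49·c^2)·(−3·b − 5 − 5·c)    [distributive law]
= (−35·b^2 + 22·b + 14·b·c − 3 − 14·c + 49·c^2)·(−3·b − 5 − 5·c)    [combine like terms]
= 105·b^3 + 175·b^2 + 175·b^2·c − 66·b^2 − 110·b − 110·b·c − 42·b^2·c − 70·b·c − 70·b·c^2 + 9·b + 15 + 15·c + 42·b·c + 70·c + 70·c^2 − 147·b·c^2 − 245·c^2 − 245·c^3    [distributive law]
= 105·b^3 + 109·b^2 + 133·b^2·c − 101·b − 138·b·c − 217·b·c^2 + 15 + 85·c − 175·c^2 − 245·c^3    [combine like terms]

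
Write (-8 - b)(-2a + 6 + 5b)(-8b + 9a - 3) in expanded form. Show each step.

(-8 - b)(-2a + 6 + 5b)(-8b + 9a - 3)
= (16a - 48 - 40b + 2ab - 6b - 5b²)(-8b + 9a - 3)    [distributive law]
= (16a - 48 - 46b + 2ab - 5b²)(-8b + 9a - 3)    [combine like terms]
= -128ab + 144a² - 48a + 384b - 432a + 144 + 368b² - 414ab + 138b - 16ab² + 18a²b - 6ab + 40b³ - 45ab² + 15b²    [distributive law]
= -548ab + 144a² - 480a + 522b + 144 + 383b² - 61ab² + 18a²b + 40b³    [combine like terms]

-548ab + 144a² - 480a + 522b + 144 + 383b² - 61ab² + 18a²b + 40b³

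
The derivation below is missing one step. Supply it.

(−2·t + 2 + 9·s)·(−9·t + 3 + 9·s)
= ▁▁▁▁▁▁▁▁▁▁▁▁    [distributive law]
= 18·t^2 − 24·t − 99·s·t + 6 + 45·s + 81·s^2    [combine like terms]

Applying distributive law to the line above:

18·t^2 − 6·t − 18·s·t − 18·t + 6 + 18·s − 81·s·t + 27·s + 81·s^2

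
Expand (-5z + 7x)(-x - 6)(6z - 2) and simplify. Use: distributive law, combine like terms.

(-5z + 7x)(-x - 6)(6z - 2)
= (5xz + 30z - 7x^2 - 42x)(6z - 2)    [distributive law]
= 30xz^2 - 10xz + 180z^2 - 60z - 42x^2z + 14x^2 - 252xz + 84x    [distributive law]
= 30xz^2 - 262xz + 180z^2 - 60z - 42x^2z + 14x^2 + 84x    [combine like terms]

30xz^2 - 262xz + 180z^2 - 60z - 42x^2z + 14x^2 + 84x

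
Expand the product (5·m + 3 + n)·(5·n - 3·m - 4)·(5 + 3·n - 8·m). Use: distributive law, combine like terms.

-65·m·n + 26·m·n^2 - 221·m^2·n + 157·m^2 + 120·m^3 - 49·m + 19·n + 58·n^2 - 60 + 15·n^3

(5·m + 3 + n)·(5·n - 3·m - 4)·(5 + 3·n - 8·m)
= (25·m·n - 15·m^2 - 20·m + 15·n - 9·m - 12 + 5·n^2 - 3·m·n - 4·n)·(5 + 3·n - 8·m)    [distributive law]
= (22·m·n - 15·m^2 - 29·m + 11·n - 12 + 5·n^2)·(5 + 3·n - 8·m)    [combine like terms]
= 110·m·n + 66·m·n^2 - 176·m^2·n - 75·m^2 - 45·m^2·n + 120·m^3 - 145·m - 87·m·n + 232·m^2 + 55·n + 33·n^2 - 88·m·n - 60 - 36·n + 96·m + 25·n^2 + 15·n^3 - 40·m·n^2    [distributive law]
= -65·m·n + 26·m·n^2 - 221·m^2·n + 157·m^2 + 120·m^3 - 49·m + 19·n + 58·n^2 - 60 + 15·n^3    [combine like terms]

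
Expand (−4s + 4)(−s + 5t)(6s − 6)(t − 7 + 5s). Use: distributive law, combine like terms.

−576s^3t − 408s^3 + 120s^4 + 1992s^2t + 456s^2 − 120s^2t^2 + 240st^2 − 2256st − 168s − 120t^2 + 840t

(−4s + 4)(−s + 5t)(6s − 6)(t − 7 + 5s)
= (4s^2 − 20st − 4s + 20t)(6s − 6)(t − 7 + 5s)    [distributive law]
= (24s^3 − 24s^2 − 120s^2t + 120st − 24s^2 + 24s + 120st − 120t)(t − 7 + 5s)    [distributive law]
= (24s^3 − 48s^2 − 120s^2t + 240st + 24s − 120t)(t − 7 + 5s)    [combine like terms]
= 24s^3t − 168s^3 + 120s^4 − 48s^2t + 336s^2 − 240s^3 − 120s^2t^2 + 840s^2t − 600s^3t + 240st^2 − 1680st + 1200s^2t + 24st − 168s + 120s^2 − 120t^2 + 840t − 600st    [distributive law]
= −576s^3t − 408s^3 + 120s^4 + 1992s^2t + 456s^2 − 120s^2t^2 + 240st^2 − 2256st − 168s − 120t^2 + 840t    [combine like terms]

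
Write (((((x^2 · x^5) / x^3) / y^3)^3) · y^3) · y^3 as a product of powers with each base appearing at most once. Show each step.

(((((x^2 · x^5) / x^3) / y^3)^3) · y^3) · y^3
= (((((x^2 · x^5) / x^3)^3) / ((y^3)^3)) · y^3) · y^3    [power of a quotient]
= (((((x^2 · x^5)^3) / ((x^3)^3)) / ((y^3)^3)) · y^3) · y^3    [power of a quotient]
= ((((((x^2)^3) · ((x^5)^3)) / ((x^3)^3)) / ((y^3)^3)) · y^3) · y^3    [power of a product]
= ((((x^6 · ((x^5)^3)) / ((x^3)^3)) / ((y^3)^3)) · y^3) · y^3    [power of a power]
= ((((x^6 · x^15) / ((x^3)^3)) / ((y^3)^3)) · y^3) · y^3    [power of a power]
= (((x^21 / ((x^3)^3)) / ((y^3)^3)) · y^3) · y^3    [product of powers]
= (((x^21 / x^9) / ((y^3)^3)) · y^3) · y^3    [power of a power]
= ((x^12 / ((y^3)^3)) · y^3) · y^3    [quotient of powers]
= ((x^12 / y^9) · y^3) · y^3    [power of a power]
= x^12y^(-3)    [quotient of powers; product of powers]

x^12y^(-3)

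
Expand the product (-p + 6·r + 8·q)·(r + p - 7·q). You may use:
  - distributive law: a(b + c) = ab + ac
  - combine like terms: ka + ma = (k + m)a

5·p·r - p² + 15·p·q + 6·r² - 34·q·r - 56·q²

(-p + 6·r + 8·q)·(r + p - 7·q)
= -p·r - p² + 7·p·q + 6·r² + 6·p·r - 42·q·r + 8·q·r + 8·p·q - 56·q²    [distributive law]
= 5·p·r - p² + 15·p·q + 6·r² - 34·q·r - 56·q²    [combine like terms]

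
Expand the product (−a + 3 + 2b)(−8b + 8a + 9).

(−a + 3 + 2b)(−8b + 8a + 9)
= 8ab − 8a^2 − 9a − 24b + 24a + 27 − 16b^2 + 16ab + 18b    [distributive law]
= 24ab − 8a^2 + 15a − 6b + 27 − 16b^2    [combine like terms]

24ab − 8a^2 + 15a − 6b + 27 − 16b^2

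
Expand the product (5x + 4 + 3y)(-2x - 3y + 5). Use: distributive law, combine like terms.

-10x^2 - 21xy + 17x + 3y + 20 - 9y^2

(5x + 4 + 3y)(-2x - 3y + 5)
= -10x^2 - 15xy + 25x - 8x - 12y + 20 - 6xy - 9y^2 + 15y    [distributive law]
= -10x^2 - 21xy + 17x + 3y + 20 - 9y^2    [combine like terms]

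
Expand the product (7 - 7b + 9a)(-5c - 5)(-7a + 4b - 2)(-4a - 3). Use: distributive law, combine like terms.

(7 - 7b + 9a)(-5c - 5)(-7a + 4b - 2)(-4a - 3)
= (-35c - 35 + 35bc + 35b - 45ac - 45a)(-7a + 4b - 2)(-4a - 3)    [distributive law]
= (245ac - 140bc + 70c + 245a - 140b + 70 - 245abc + 140b^2c - 70bc - 245ab + 140b^2 - 70b + 315a^2c - 180abc + 90ac + 315a^2 - 180ab + 90a)(-4a - 3)    [distributive law]
= (335ac - 210bc + 70c + 335a - 210b + 70 - 425abc + 140b^2c - 425ab + 140b^2 + 315a^2c + 315a^2)(-4a - 3)    [combine like terms]
= -1340a^2c - 1005ac + 840abc + 630bc - 280ac - 210c - 1340a^2 - 1005a + 840ab + 630b - 280a - 210 + 1700a^2bc + 1275abc - 560ab^2c - 420b^2c + 1700a^2b + 1275ab - 560ab^2 - 420b^2 - 1260a^3c - 945a^2c - 1260a^3 - 945a^2    [distributive law]
= -2285a^2c - 1285ac + 2115abc + 630bc - 210c - 2285a^2 - 1285a + 2115ab + 630b - 210 + 1700a^2bc - 560ab^2c - 420b^2c + 1700a^2b - 560ab^2 - 420b^2 - 1260a^3c - 1260a^3    [combine like terms]

-2285a^2c - 1285ac + 2115abc + 630bc - 210c - 2285a^2 - 1285a + 2115ab + 630b - 210 + 1700a^2bc - 560ab^2c - 420b^2c + 1700a^2b - 560ab^2 - 420b^2 - 1260a^3c - 1260a^3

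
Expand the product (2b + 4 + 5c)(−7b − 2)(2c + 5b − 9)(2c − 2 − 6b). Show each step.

(2b + 4 + 5c)(−7b − 2)(2c + 5b − 9)(2c − 2 − 6b)
= (−14b² − 4b − 28b − 8 − 35bc − 10c)(2c + 5b − 9)(2c − 2 − 6b)    [distributive law]
= (−14b² − 32b − 8 − 35bc − 10c)(2c + 5b − 9)(2c − 2 − 6b)    [combine like terms]
= (−28b²c − 70b³ + 126b² − 64bc − 160b² + 288b − 16c − 40b + 72 − 70bc² − 175b²c + 315bc − 20c² − 50bc + 90c)(2c − 2 − 6b)    [distributive law]
= (−203b²c − 70b³ − 34b² + 201bc + 248b + 74c + 72 − 70bc² − 20c²)(2c − 2 − 6b)    [combine like terms]
= −406b²c² + 406b²c + 1218b³c − 140b³c + 140b³ + 420b⁴ − 68b²c + 68b² + 204b³ + 402bc² − 402bc − 1206b²c + 496bc − 496b − 1488b² + 148c² − 148c − 444bc + 144c − 144 − 432b − 140bc³ + 140bc² + 420b²c² − 40c³ + 40c² + 120bc²    [distributive law]
= 14b²c² − 868b²c + 1078b³c + 344b³ + 420b⁴ − 1420b² + 662bc² − 350bc − 928b + 188c² − 4c − 144 − 140bc³ − 40c³    [combine like terms]

14b²c² − 868b²c + 1078b³c + 344b³ + 420b⁴ − 1420b² + 662bc² − 350bc − 928b + 188c² − 4c − 144 − 140bc³ − 40c³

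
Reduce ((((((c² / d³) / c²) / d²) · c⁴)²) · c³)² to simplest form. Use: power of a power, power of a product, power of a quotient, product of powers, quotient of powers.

((((((c² / d³) / c²) / d²) · c⁴)²) · c³)²
= ((((((c² / d³) / c²) / d²) · c⁴)²)²) · ((c³)²)    [power of a product]
= (((((c² / d³) / c²) / d²) · c⁴)⁴) · ((c³)²)    [power of a power]
= (((((c² / d³) / c²) / d²)⁴) · ((c⁴)⁴)) · ((c³)²)    [power of a product]
= (((((c² / d³) / c²)⁴) / ((d²)⁴)) · ((c⁴)⁴)) · ((c³)²)    [power of a quotient]
= (((((c² / d³)⁴) / ((c²)⁴)) / ((d²)⁴)) · ((c⁴)⁴)) · ((c³)²)    [power of a quotient]
= ((((((c²)⁴) / ((d³)⁴)) / ((c²)⁴)) / ((d²)⁴)) · ((c⁴)⁴)) · ((c³)²)    [power of a quotient]
= ((((c⁸ / ((d³)⁴)) / ((c²)⁴)) / ((d²)⁴)) · ((c⁴)⁴)) · ((c³)²)    [power of a power]
= ((((c⁸ / d¹²) / ((c²)⁴)) / ((d²)⁴)) · ((c⁴)⁴)) · ((c³)²)    [power of a power]
= ((((c⁸ / d¹²) / c⁸) / ((d²)⁴)) · ((c⁴)⁴)) · ((c³)²)    [power of a power]
= ((((c⁸ / d¹²) / c⁸) / d⁸) · ((c⁴)⁴)) · ((c³)²)    [power of a power]
= ((((c⁸ / d¹²) / c⁸) / d⁸) · c¹⁶) · ((c³)²)    [power of a power]
= ((((c⁸ / d¹²) / c⁸) / d⁸) · c¹⁶) · c⁶    [power of a power]
= c²²·d⁻²⁰    [quotient of powers; product of powers]

c²²·d⁻²⁰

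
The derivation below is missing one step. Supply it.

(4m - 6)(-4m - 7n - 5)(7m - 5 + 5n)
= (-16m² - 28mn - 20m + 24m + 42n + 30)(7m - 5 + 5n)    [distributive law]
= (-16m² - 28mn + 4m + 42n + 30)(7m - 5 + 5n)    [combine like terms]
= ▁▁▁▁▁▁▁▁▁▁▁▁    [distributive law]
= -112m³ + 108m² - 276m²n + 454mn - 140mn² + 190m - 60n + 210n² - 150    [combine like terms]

By distributive law:

-112m³ + 80m² - 80m²n - 196m²n + 140mn - 140mn² + 28m² - 20m + 20mn + 294mn - 210n + 210n² + 210m - 150 + 150n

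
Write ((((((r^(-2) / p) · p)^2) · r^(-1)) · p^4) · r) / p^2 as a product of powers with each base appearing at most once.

((((((r^(-2) / p) · p)^2) · r^(-1)) · p^4) · r) / p^2
= ((((((r^(-2) / p)^2) · (p^2)) · r^(-1)) · p^4) · r) / p^2    [power of a product]
= (((((((r^(-2))^2) / (p^2)) · (p^2)) · r^(-1)) · p^4) · r) / p^2    [power of a quotient]
= (((((r^(-4) / (p^2)) · (p^2)) · r^(-1)) · p^4) · r) / p^2    [power of a power]
= p^2r^(-4)    [quotient of powers; product of powers]

p^2r^(-4)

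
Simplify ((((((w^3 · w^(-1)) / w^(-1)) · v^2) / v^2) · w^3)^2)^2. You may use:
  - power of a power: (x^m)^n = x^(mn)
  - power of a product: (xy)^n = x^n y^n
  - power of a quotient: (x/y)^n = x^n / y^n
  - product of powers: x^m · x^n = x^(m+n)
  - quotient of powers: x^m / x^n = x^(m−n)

w^24

((((((w^3 · w^(-1)) / w^(-1)) · v^2) / v^2) · w^3)^2)^2
= (((((w^3 · w^(-1)) / w^(-1)) · v^2) / v^2) · w^3)^4    [power of a power]
= (((((w^3 · w^(-1)) / w^(-1)) · v^2) / v^2)^4) · ((w^3)^4)    [power of a product]
= (((((w^3 · w^(-1)) / w^(-1)) · v^2)^4) / ((v^2)^4)) · ((w^3)^4)    [power of a quotient]
= (((((w^3 · w^(-1)) / w^(-1))^4) · ((v^2)^4)) / ((v^2)^4)) · ((w^3)^4)    [power of a product]
= (((((w^3 · w^(-1))^4) / ((w^(-1))^4)) · ((v^2)^4)) / ((v^2)^4)) · ((w^3)^4)    [power of a quotient]
= ((((((w^3)^4) · ((w^(-1))^4)) / ((w^(-1))^4)) · ((v^2)^4)) / ((v^2)^4)) · ((w^3)^4)    [power of a product]
= ((((w^12 · ((w^(-1))^4)) / ((w^(-1))^4)) · ((v^2)^4)) / ((v^2)^4)) · ((w^3)^4)    [power of a power]
= ((((w^12 · w^(-4)) / ((w^(-1))^4)) · ((v^2)^4)) / ((v^2)^4)) · ((w^3)^4)    [power of a power]
= (((w^8 / ((w^(-1))^4)) · ((v^2)^4)) / ((v^2)^4)) · ((w^3)^4)    [product of powers]
= (((w^8 / w^(-4)) · ((v^2)^4)) / ((v^2)^4)) · ((w^3)^4)    [power of a power]
= ((w^12 · ((v^2)^4)) / ((v^2)^4)) · ((w^3)^4)    [quotient of powers]
= ((w^12 · v^8) / ((v^2)^4)) · ((w^3)^4)    [power of a power]
= ((w^12 · v^8) / v^8) · ((w^3)^4)    [power of a power]
= ((w^12 · v^8) / v^8) · w^12    [power of a power]
= w^24    [quotient of powers; product of powers]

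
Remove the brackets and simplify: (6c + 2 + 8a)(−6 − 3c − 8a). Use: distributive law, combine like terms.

−42c − 18c^2 − 72ac − 12 − 64a − 64a^2

(6c + 2 + 8a)(−6 − 3c − 8a)
= −36c − 18c^2 − 48ac − 12 − 6c − 16a − 48a − 24ac − 64a^2    [distributive law]
= −42c − 18c^2 − 72ac − 12 − 64a − 64a^2    [combine like terms]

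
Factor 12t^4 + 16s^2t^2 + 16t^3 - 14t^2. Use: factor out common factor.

2t^2(6t^2 + 8s^2 + 8t - 7)

12t^4 + 16s^2t^2 + 16t^3 - 14t^2
= 2(6t^4 + 8s^2t^2 + 8t^3 - 7t^2)    [factor out 2]
= 2t^2(6t^2 + 8s^2 + 8t - 7)    [factor out t^2]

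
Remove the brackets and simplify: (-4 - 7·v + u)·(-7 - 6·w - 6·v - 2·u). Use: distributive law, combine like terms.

(-4 - 7·v + u)·(-7 - 6·w - 6·v - 2·u)
= 28 + 24·w + 24·v + 8·u + 49·v + 42·v·w + 42·v^2 + 14·u·v - 7·u - 6·u·w - 6·u·v - 2·u^2    [distributive law]
= 28 + 24·w + 73·v + u + 42·v·w + 42·v^2 + 8·u·v - 6·u·w - 2·u^2    [combine like terms]

28 + 24·w + 73·v + u + 42·v·w + 42·v^2 + 8·u·v - 6·u·w - 2·u^2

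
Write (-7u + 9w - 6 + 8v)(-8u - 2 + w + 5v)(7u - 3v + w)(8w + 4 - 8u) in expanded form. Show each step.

(-7u + 9w - 6 + 8v)(-8u - 2 + w + 5v)(7u - 3v + w)(8w + 4 - 8u)
= (56u^2 + 14u - 7uw - 35uv - 72uw - 18w + 9w^2 + 45vw + 48u + 12 - 6w - 30v - 64uv - 16v + 8vw + 40v^2)(7u - 3v + w)(8w + 4 - 8u)    [distributive law]
= (56u^2 + 62u - 79uw - 99uv - 24w + 9w^2 + 53vw + 12 - 46v + 40v^2)(7u - 3v + w)(8w + 4 - 8u)    [combine like terms]
= (392u^3 - 168u^2v + 56u^2w + 434u^2 - 186uv + 62uw - 553u^2w + 237uvw - 79uw^2 - 693u^2v + 297uv^2 - 99uvw - 168uw + 72vw - 24w^2 + 63uw^2 - 27vw^2 + 9w^3 + 371uvw - 159v^2w + 53vw^2 + 84u - 36v + 12w - 322uv + 138v^2 - 46vw + 280uv^2 - 120v^3 + 40v^2w)(8w + 4 - 8u)    [distributive law]
= (392u^3 - 861u^2v - 497u^2w + 434u^2 - 508uv - 106uw + 509uvw - 16uw^2 + 577uv^2 + 26vw - 24w^2 + 26vw^2 + 9w^3 - 119v^2w + 84u - 36v + 12w + 138v^2 - 120v^3)(8w + 4 - 8u)    [combine like terms]
= 3136u^3w + 1568u^3 - 3136u^4 - 6888u^2vw - 3444u^2v + 6888u^3v - 3976u^2w^2 - 1988u^2w + 3976u^3w + 3472u^2w + 1736u^2 - 3472u^3 - 4064uvw - 2032uv + 4064u^2v - 848uw^2 - 424uw + 848u^2w + 4072uvw^2 + 2036uvw - 4072u^2vw - 128uw^3 - 64uw^2 + 128u^2w^2 + 4616uv^2w + 2308uv^2 - 4616u^2v^2 + 208vw^2 + 104vw - 208uvw - 192w^3 - 96w^2 + 192uw^2 + 208vw^3 + 104vw^2 - 208uvw^2 + 72w^4 + 36w^3 - 72uw^3 - 952v^2w^2 - 476v^2w + 952uv^2w + 672uw + 336u - 672u^2 - 288vw - 144v + 288uv + 96w^2 + 48w - 96uw + 1104v^2w + 552v^2 - 1104uv^2 - 960v^3w - 480v^3 + 960uv^3    [distributive law]
= 7112u^3w - 1904u^3 - 3136u^4 - 10960u^2vw + 620u^2v + 6888u^3v - 3848u^2w^2 + 2332u^2w + 1064u^2 - 2236uvw - 1744uv - 720uw^2 + 152uw + 3864uvw^2 - 200uw^3 + 5568uv^2w + 1204uv^2 - 4616u^2v^2 + 312vw^2 - 184vw - 156w^3 + 208vw^3 + 72w^4 - 952v^2w^2 + 628v^2w + 336u - 144v + 48w + 552v^2 - 960v^3w - 480v^3 + 960uv^3    [combine like terms]

7112u^3w - 1904u^3 - 3136u^4 - 10960u^2vw + 620u^2v + 6888u^3v - 3848u^2w^2 + 2332u^2w + 1064u^2 - 2236uvw - 1744uv - 720uw^2 + 152uw + 3864uvw^2 - 200uw^3 + 5568uv^2w + 1204uv^2 - 4616u^2v^2 + 312vw^2 - 184vw - 156w^3 + 208vw^3 + 72w^4 - 952v^2w^2 + 628v^2w + 336u - 144v + 48w + 552v^2 - 960v^3w - 480v^3 + 960uv^3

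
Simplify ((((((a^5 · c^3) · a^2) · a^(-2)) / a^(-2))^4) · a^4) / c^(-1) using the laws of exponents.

((((((a^5 · c^3) · a^2) · a^(-2)) / a^(-2))^4) · a^4) / c^(-1)
= ((((((a^5 · c^3) · a^2) · a^(-2))^4) / ((a^(-2))^4)) · a^4) / c^(-1)    [power of a quotient]
= ((((((a^5 · c^3) · a^2)^4) · ((a^(-2))^4)) / ((a^(-2))^4)) · a^4) / c^(-1)    [power of a product]
= ((((((a^5 · c^3)^4) · ((a^2)^4)) · ((a^(-2))^4)) / ((a^(-2))^4)) · a^4) / c^(-1)    [power of a product]
= (((((((a^5)^4) · ((c^3)^4)) · ((a^2)^4)) · ((a^(-2))^4)) / ((a^(-2))^4)) · a^4) / c^(-1)    [power of a product]
= (((((a^20 · ((c^3)^4)) · ((a^2)^4)) · ((a^(-2))^4)) / ((a^(-2))^4)) · a^4) / c^(-1)    [power of a power]
= (((((a^20 · c^12) · ((a^2)^4)) · ((a^(-2))^4)) / ((a^(-2))^4)) · a^4) / c^(-1)    [power of a power]
= (((((a^20 · c^12) · a^8) · ((a^(-2))^4)) / ((a^(-2))^4)) · a^4) / c^(-1)    [power of a power]
= (((((a^20 · c^12) · a^8) · a^(-8)) / ((a^(-2))^4)) · a^4) / c^(-1)    [power of a power]
= (((((a^20 · c^12) · a^8) · a^(-8)) / a^(-8)) · a^4) / c^(-1)    [power of a power]
= a^32c^13    [quotient of powers; product of powers]

a^32c^13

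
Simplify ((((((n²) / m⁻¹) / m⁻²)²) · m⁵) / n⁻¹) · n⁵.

m¹¹n¹⁰

((((((n²) / m⁻¹) / m⁻²)²) · m⁵) / n⁻¹) · n⁵
= ((((((n²) / m⁻¹)²) / ((m⁻²)²)) · m⁵) / n⁻¹) · n⁵    [power of a quotient]
= ((((((n²)²) / ((m⁻¹)²)) / ((m⁻²)²)) · m⁵) / n⁻¹) · n⁵    [power of a quotient]
= (((((n⁴) / ((m⁻¹)²)) / ((m⁻²)²)) · m⁵) / n⁻¹) · n⁵    [power of a power]
= ((((n⁴ / m⁻²) / ((m⁻²)²)) · m⁵) / n⁻¹) · n⁵    [power of a power]
= ((((n⁴ / m⁻²) / m⁻⁴) · m⁵) / n⁻¹) · n⁵    [power of a power]
= m¹¹n¹⁰    [quotient of powers; product of powers]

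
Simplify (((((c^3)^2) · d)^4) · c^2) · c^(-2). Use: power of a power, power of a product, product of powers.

c^24d^4

(((((c^3)^2) · d)^4) · c^2) · c^(-2)
= (((((c^3)^2)^4) · (d^4)) · c^2) · c^(-2)    [power of a product]
= ((((c^3)^8) · (d^4)) · c^2) · c^(-2)    [power of a power]
= ((c^24 · (d^4)) · c^2) · c^(-2)    [power of a power]
= c^24d^4    [product of powers]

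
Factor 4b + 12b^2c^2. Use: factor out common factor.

4b(1 + 3bc^2)

4b + 12b^2c^2
= 4(b + 3b^2c^2)    [factor out 4]
= 4b(1 + 3bc^2)    [factor out b]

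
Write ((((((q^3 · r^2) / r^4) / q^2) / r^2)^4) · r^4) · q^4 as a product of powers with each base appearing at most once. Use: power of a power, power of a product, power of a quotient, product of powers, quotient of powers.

q^8r^(-12)

((((((q^3 · r^2) / r^4) / q^2) / r^2)^4) · r^4) · q^4
= ((((((q^3 · r^2) / r^4) / q^2)^4) / ((r^2)^4)) · r^4) · q^4    [power of a quotient]
= ((((((q^3 · r^2) / r^4)^4) / ((q^2)^4)) / ((r^2)^4)) · r^4) · q^4    [power of a quotient]
= ((((((q^3 · r^2)^4) / ((r^4)^4)) / ((q^2)^4)) / ((r^2)^4)) · r^4) · q^4    [power of a quotient]
= (((((((q^3)^4) · ((r^2)^4)) / ((r^4)^4)) / ((q^2)^4)) / ((r^2)^4)) · r^4) · q^4    [power of a product]
= (((((q^12 · ((r^2)^4)) / ((r^4)^4)) / ((q^2)^4)) / ((r^2)^4)) · r^4) · q^4    [power of a power]
= (((((q^12 · r^8) / ((r^4)^4)) / ((q^2)^4)) / ((r^2)^4)) · r^4) · q^4    [power of a power]
= (((((q^12 · r^8) / r^16) / ((q^2)^4)) / ((r^2)^4)) · r^4) · q^4    [power of a power]
= (((((q^12 · r^8) / r^16) / q^8) / ((r^2)^4)) · r^4) · q^4    [power of a power]
= (((((q^12 · r^8) / r^16) / q^8) / r^8) · r^4) · q^4    [power of a power]
= q^8r^(-12)    [quotient of powers; product of powers]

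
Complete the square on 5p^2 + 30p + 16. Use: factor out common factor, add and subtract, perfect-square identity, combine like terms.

5p^2 + 30p + 16
= 5(p^2 + 6p) + 16    [factor out 5 from the p-terms]
= 5(p^2 + 6p + 9 - 9) + 16    [add and subtract 9 inside the bracket]
= 5(p + 3)^2 - 45 + 16    [perfect-square identity]
= 5(p + 3)^2 - 29    [combine constants]

5(p + 3)^2 - 29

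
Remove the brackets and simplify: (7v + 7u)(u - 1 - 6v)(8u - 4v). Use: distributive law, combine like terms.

-308u^2v - 196uv^2 - 28uv + 28v^2 + 168v^3 + 56u^3 - 56u^2

(7v + 7u)(u - 1 - 6v)(8u - 4v)
= (7uv - 7v - 42v^2 + 7u^2 - 7u - 42uv)(8u - 4v)    [distributive law]
= (-35uv - 7v - 42v^2 + 7u^2 - 7u)(8u - 4v)    [combine like terms]
= -280u^2v + 140uv^2 - 56uv + 28v^2 - 336uv^2 + 168v^3 + 56u^3 - 28u^2v - 56u^2 + 28uv    [distributive law]
= -308u^2v - 196uv^2 - 28uv + 28v^2 + 168v^3 + 56u^3 - 56u^2    [combine like terms]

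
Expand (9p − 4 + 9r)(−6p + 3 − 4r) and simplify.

−54p² + 51p − 90pr − 12 + 43r − 36r²

(9p − 4 + 9r)(−6p + 3 − 4r)
= −54p² + 27p − 36pr + 24p − 12 + 16r − 54pr + 27r − 36r²    [distributive law]
= −54p² + 51p − 90pr − 12 + 43r − 36r²    [combine like terms]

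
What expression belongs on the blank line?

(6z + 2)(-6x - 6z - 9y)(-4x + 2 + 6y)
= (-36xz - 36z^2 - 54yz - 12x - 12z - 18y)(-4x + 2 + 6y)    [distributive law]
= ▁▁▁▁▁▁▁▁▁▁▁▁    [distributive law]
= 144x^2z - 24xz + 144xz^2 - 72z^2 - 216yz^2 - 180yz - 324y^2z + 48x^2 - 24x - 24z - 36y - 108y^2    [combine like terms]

After distributive law, the bracketed line is:

144x^2z - 72xz - 216xyz + 144xz^2 - 72z^2 - 216yz^2 + 216xyz - 108yz - 324y^2z + 48x^2 - 24x - 72xy + 48xz - 24z - 72yz + 72xy - 36y - 108y^2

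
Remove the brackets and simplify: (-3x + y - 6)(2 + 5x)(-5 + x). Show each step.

168x + 39x^2 - 15x^3 - 10y - 23xy + 5x^2y + 60

(-3x + y - 6)(2 + 5x)(-5 + x)
= (-6x - 15x^2 + 2y + 5xy - 12 - 30x)(-5 + x)    [distributive law]
= (-36x - 15x^2 + 2y + 5xy - 12)(-5 + x)    [combine like terms]
= 180x - 36x^2 + 75x^2 - 15x^3 - 10y + 2xy - 25xy + 5x^2y + 60 - 12x    [distributive law]
= 168x + 39x^2 - 15x^3 - 10y - 23xy + 5x^2y + 60    [combine like terms]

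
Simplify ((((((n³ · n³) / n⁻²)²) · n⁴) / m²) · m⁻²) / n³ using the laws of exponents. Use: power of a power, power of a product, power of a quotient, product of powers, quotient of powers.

((((((n³ · n³) / n⁻²)²) · n⁴) / m²) · m⁻²) / n³
= ((((((n³ · n³)²) / ((n⁻²)²)) · n⁴) / m²) · m⁻²) / n³    [power of a quotient]
= (((((((n³)²) · ((n³)²)) / ((n⁻²)²)) · n⁴) / m²) · m⁻²) / n³    [power of a product]
= (((((n⁶ · ((n³)²)) / ((n⁻²)²)) · n⁴) / m²) · m⁻²) / n³    [power of a power]
= (((((n⁶ · n⁶) / ((n⁻²)²)) · n⁴) / m²) · m⁻²) / n³    [power of a power]
= ((((n¹² / ((n⁻²)²)) · n⁴) / m²) · m⁻²) / n³    [product of powers]
= ((((n¹² / n⁻⁴) · n⁴) / m²) · m⁻²) / n³    [power of a power]
= (((n¹⁶ · n⁴) / m²) · m⁻²) / n³    [quotient of powers]
= ((n²⁰ / m²) · m⁻²) / n³    [product of powers]
= m⁻⁴·n¹⁷    [quotient of powers]

m⁻⁴·n¹⁷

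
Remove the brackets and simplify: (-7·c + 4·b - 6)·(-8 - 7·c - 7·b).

98·c + 49·c^2 + 21·b·c + 10·b - 28·b^2 + 48

(-7·c + 4·b - 6)·(-8 - 7·c - 7·b)
= 56·c + 49·c^2 + 49·b·c - 32·b - 28·b·c - 28·b^2 + 48 + 42·c + 42·b    [distributive law]
= 98·c + 49·c^2 + 21·b·c + 10·b - 28·b^2 + 48    [combine like terms]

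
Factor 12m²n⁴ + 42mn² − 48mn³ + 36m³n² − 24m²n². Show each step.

12m²n⁴ + 42mn² − 48mn³ + 36m³n² − 24m²n²
= 6(2m²n⁴ + 7mn² − 8mn³ + 6m³n² − 4m²n²)    [factor out 6]
= 6mn²(2mn² + 7 − 8n + 6m² − 4m)    [factor out mn²]

6mn²(2mn² + 7 − 8n + 6m² − 4m)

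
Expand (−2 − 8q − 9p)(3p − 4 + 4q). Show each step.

(−2 − 8q − 9p)(3p − 4 + 4q)
= −6p + 8 − 8q − 24pq + 32q − 32q² − 27p² + 36p − 36pq    [distributive law]
= 30p + 8 + 24q − 60pq − 32q² − 27p²    [combine like terms]

30p + 8 + 24q − 60pq − 32q² − 27p²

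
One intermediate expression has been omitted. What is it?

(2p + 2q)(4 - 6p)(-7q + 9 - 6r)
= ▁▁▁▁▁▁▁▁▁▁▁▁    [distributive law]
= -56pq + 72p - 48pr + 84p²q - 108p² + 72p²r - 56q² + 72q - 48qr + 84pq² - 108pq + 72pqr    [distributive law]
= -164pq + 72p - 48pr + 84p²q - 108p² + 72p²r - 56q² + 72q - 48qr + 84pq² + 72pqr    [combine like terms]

After distributive law, the bracketed line is:

(8p - 12p² + 8q - 12pq)(-7q + 9 - 6r)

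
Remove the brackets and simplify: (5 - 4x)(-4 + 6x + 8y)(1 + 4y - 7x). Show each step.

-20 - 40y + 186x - 128xy - 346x^2 + 160y^2 + 128x^2y + 168x^3 - 128xy^2

(5 - 4x)(-4 + 6x + 8y)(1 + 4y - 7x)
= (-20 + 30x + 40y + 16x - 24x^2 - 32xy)(1 + 4y - 7x)    [distributive law]
= (-20 + 46x + 40y - 24x^2 - 32xy)(1 + 4y - 7x)    [combine like terms]
= -20 - 80y + 140x + 46x + 184xy - 322x^2 + 40y + 160y^2 - 280xy - 24x^2 - 96x^2y + 168x^3 - 32xy - 128xy^2 + 224x^2y    [distributive law]
= -20 - 40y + 186x - 128xy - 346x^2 + 160y^2 + 128x^2y + 168x^3 - 128xy^2    [combine like terms]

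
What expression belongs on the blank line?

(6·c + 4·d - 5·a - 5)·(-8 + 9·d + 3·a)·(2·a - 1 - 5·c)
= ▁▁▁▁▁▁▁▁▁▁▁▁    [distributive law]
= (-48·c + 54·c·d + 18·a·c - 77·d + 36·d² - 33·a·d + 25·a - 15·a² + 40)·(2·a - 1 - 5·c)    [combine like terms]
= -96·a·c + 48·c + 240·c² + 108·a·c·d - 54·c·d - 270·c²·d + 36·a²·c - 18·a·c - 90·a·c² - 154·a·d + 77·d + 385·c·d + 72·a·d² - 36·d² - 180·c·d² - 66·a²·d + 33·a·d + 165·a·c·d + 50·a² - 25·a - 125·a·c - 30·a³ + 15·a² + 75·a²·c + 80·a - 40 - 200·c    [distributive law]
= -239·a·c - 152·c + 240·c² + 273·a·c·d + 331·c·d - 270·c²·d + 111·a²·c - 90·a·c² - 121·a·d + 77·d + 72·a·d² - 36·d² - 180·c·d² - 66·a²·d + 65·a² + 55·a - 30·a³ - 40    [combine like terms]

Applying distributive law to the line above:

(-48·c + 54·c·d + 18·a·c - 32·d + 36·d² + 12·a·d + 40·a - 45·a·d - 15·a² + 40 - 45·d - 15·a)·(2·a - 1 - 5·c)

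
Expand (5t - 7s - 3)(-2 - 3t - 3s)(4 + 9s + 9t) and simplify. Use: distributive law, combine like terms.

(5t - 7s - 3)(-2 - 3t - 3s)(4 + 9s + 9t)
= (-10t - 15t^2 - 15st + 14s + 21st + 21s^2 + 6 + 9t + 9s)(4 + 9s + 9t)    [distributive law]
= (-t - 15t^2 + 6st + 23s + 21s^2 + 6)(4 + 9s + 9t)    [combine like terms]
= -4t - 9st - 9t^2 - 60t^2 - 135st^2 - 135t^3 + 24st + 54s^2t + 54st^2 + 92s + 207s^2 + 207st + 84s^2 + 189s^3 + 189s^2t + 24 + 54s + 54t    [distributive law]
= 50t + 222st - 69t^2 - 81st^2 - 135t^3 + 243s^2t + 146s + 291s^2 + 189s^3 + 24    [combine like terms]

50t + 222st - 69t^2 - 81st^2 - 135t^3 + 243s^2t + 146s + 291s^2 + 189s^3 + 24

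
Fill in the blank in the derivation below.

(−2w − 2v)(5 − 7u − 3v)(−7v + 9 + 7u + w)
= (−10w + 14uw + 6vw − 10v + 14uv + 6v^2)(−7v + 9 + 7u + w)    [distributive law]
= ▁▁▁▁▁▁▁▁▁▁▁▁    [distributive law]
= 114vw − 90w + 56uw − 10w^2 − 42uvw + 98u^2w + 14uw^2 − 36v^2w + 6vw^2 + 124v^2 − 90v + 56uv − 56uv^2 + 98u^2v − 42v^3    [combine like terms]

By distributive law:

70vw − 90w − 70uw − 10w^2 − 98uvw + 126uw + 98u^2w + 14uw^2 − 42v^2w + 54vw + 42uvw + 6vw^2 + 70v^2 − 90v − 70uv − 10vw − 98uv^2 + 126uv + 98u^2v + 14uvw − 42v^3 + 54v^2 + 42uv^2 + 6v^2w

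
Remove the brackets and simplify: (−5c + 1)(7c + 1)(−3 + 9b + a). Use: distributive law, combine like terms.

(−5c + 1)(7c + 1)(−3 + 9b + a)
= (−35c^2 − 5c + 7c + 1)(−3 + 9b + a)    [distributive law]
= (−35c^2 + 2c + 1)(−3 + 9b + a)    [combine like terms]
= 105c^2 − 315bc^2 − 35ac^2 − 6c + 18bc + 2ac − 3 + 9b + a    [distributive law]

105c^2 − 315bc^2 − 35ac^2 − 6c + 18bc + 2ac − 3 + 9b + a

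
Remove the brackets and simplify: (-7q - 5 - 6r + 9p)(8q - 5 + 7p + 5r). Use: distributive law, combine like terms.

(-7q - 5 - 6r + 9p)(8q - 5 + 7p + 5r)
= -56q² + 35q - 49pq - 35qr - 40q + 25 - 35p - 25r - 48qr + 30r - 42pr - 30r² + 72pq - 45p + 63p² + 45pr    [distributive law]
= -56q² - 5q + 23pq - 83qr + 25 - 80p + 5r + 3pr - 30r² + 63p²    [combine like terms]

-56q² - 5q + 23pq - 83qr + 25 - 80p + 5r + 3pr - 30r² + 63p²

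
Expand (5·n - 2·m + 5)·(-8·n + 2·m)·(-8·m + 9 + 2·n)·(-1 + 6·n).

(5·n - 2·m + 5)·(-8·n + 2·m)·(-8·m + 9 + 2·n)·(-1 + 6·n)
= (-40·n² + 10·m·n + 16·m·n - 4·m² - 40·n + 10·m)·(-8·m + 9 + 2·n)·(-1 + 6·n)    [distributive law]
= (-40·n² + 26·m·n - 4·m² - 40·n + 10·m)·(-8·m + 9 + 2·n)·(-1 + 6·n)    [combine like terms]
= (320·m·n² - 360·n² - 80·n³ - 208·m²·n + 234·m·n + 52·m·n² + 32·m³ - 36·m² - 8·m²·n + 320·m·n - 360·n - 80·n² - 80·m² + 90·m + 20·m·n)·(-1 + 6·n)    [distributive law]
= (372·m·n² - 440·n² - 80·n³ - 216·m²·n + 574·m·n + 32·m³ - 116·m² - 360·n + 90·m)·(-1 + 6·n)    [combine like terms]
= -372·m·n² + 2232·m·n³ + 440·n² - 2640·n³ + 80·n³ - 480·n⁴ + 216·m²·n - 1296·m²·n² - 574·m·n + 3444·m·n² - 32·m³ + 192·m³·n + 116·m² - 696·m²·n + 360·n - 2160·n² - 90·m + 540·m·n    [distributive law]
= 3072·m·n² + 2232·m·n³ - 1720·n² - 2560·n³ - 480·n⁴ - 480·m²·n - 1296·m²·n² - 34·m·n - 32·m³ + 192·m³·n + 116·m² + 360·n - 90·m    [combine like terms]

3072·m·n² + 2232·m·n³ - 1720·n² - 2560·n³ - 480·n⁴ - 480·m²·n - 1296·m²·n² - 34·m·n - 32·m³ + 192·m³·n + 116·m² + 360·n - 90·m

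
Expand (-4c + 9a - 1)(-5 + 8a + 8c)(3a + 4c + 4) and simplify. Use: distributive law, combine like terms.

(-4c + 9a - 1)(-5 + 8a + 8c)(3a + 4c + 4)
= (20c - 32ac - 32c^2 - 45a + 72a^2 + 72ac + 5 - 8a - 8c)(3a + 4c + 4)    [distributive law]
= (12c + 40ac - 32c^2 - 53a + 72a^2 + 5)(3a + 4c + 4)    [combine like terms]
= 36ac + 48c^2 + 48c + 120a^2c + 160ac^2 + 160ac - 96ac^2 - 128c^3 - 128c^2 - 159a^2 - 212ac - 212a + 216a^3 + 288a^2c + 288a^2 + 15a + 20c + 20    [distributive law]
= -16ac - 80c^2 + 68c + 408a^2c + 64ac^2 - 128c^3 + 129a^2 - 197a + 216a^3 + 20    [combine like terms]

-16ac - 80c^2 + 68c + 408a^2c + 64ac^2 - 128c^3 + 129a^2 - 197a + 216a^3 + 20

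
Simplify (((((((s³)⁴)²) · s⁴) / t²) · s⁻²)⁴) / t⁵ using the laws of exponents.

(((((((s³)⁴)²) · s⁴) / t²) · s⁻²)⁴) / t⁵
= (((((((s³)⁴)²) · s⁴) / t²)⁴) · ((s⁻²)⁴)) / t⁵    [power of a product]
= (((((((s³)⁴)²) · s⁴)⁴) / ((t²)⁴)) · ((s⁻²)⁴)) / t⁵    [power of a quotient]
= (((((((s³)⁴)²)⁴) · ((s⁴)⁴)) / ((t²)⁴)) · ((s⁻²)⁴)) / t⁵    [power of a product]
= ((((((s³)⁴)⁸) · ((s⁴)⁴)) / ((t²)⁴)) · ((s⁻²)⁴)) / t⁵    [power of a power]
= (((((s³)³²) · ((s⁴)⁴)) / ((t²)⁴)) · ((s⁻²)⁴)) / t⁵    [power of a power]
= (((s⁹⁶ · ((s⁴)⁴)) / ((t²)⁴)) · ((s⁻²)⁴)) / t⁵    [power of a power]
= (((s⁹⁶ · s¹⁶) / ((t²)⁴)) · ((s⁻²)⁴)) / t⁵    [power of a power]
= ((s¹¹² / ((t²)⁴)) · ((s⁻²)⁴)) / t⁵    [product of powers]
= ((s¹¹² / t⁸) · ((s⁻²)⁴)) / t⁵    [power of a power]
= ((s¹¹² / t⁸) · s⁻⁸) / t⁵    [power of a power]
= s¹⁰⁴t⁻¹³    [quotient of powers; product of powers]

s¹⁰⁴t⁻¹³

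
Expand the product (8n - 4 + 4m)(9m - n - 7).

(8n - 4 + 4m)(9m - n - 7)
= 72mn - 8n^2 - 56n - 36m + 4n + 28 + 36m^2 - 4mn - 28m    [distributive law]
= 68mn - 8n^2 - 52n - 64m + 28 + 36m^2    [combine like terms]

68mn - 8n^2 - 52n - 64m + 28 + 36m^2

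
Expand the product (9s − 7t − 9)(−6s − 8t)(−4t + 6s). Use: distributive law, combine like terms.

36s^2t − 324s^3 + 456st^2 − 224t^3 + 216st + 324s^2 − 288t^2

(9s − 7t − 9)(−6s − 8t)(−4t + 6s)
= (−54s^2 − 72st + 42st + 56t^2 + 54s + 72t)(−4t + 6s)    [distributive law]
= (−54s^2 − 30st + 56t^2 + 54s + 72t)(−4t + 6s)    [combine like terms]
= 216s^2t − 324s^3 + 120st^2 − 180s^2t − 224t^3 + 336st^2 − 216st + 324s^2 − 288t^2 + 432st    [distributive law]
= 36s^2t − 324s^3 + 456st^2 − 224t^3 + 216st + 324s^2 − 288t^2    [combine like terms]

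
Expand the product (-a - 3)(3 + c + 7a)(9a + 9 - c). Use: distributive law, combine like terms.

-279a^2 - 297a - 12ac - 2a^2c + ac^2 - 63a^3 - 81 - 18c + 3c^2

(-a - 3)(3 + c + 7a)(9a + 9 - c)
= (-3a - ac - 7a^2 - 9 - 3c - 21a)(9a + 9 - c)    [distributive law]
= (-24a - ac - 7a^2 - 9 - 3c)(9a + 9 - c)    [combine like terms]
= -216a^2 - 216a + 24ac - 9a^2c - 9ac + ac^2 - 63a^3 - 63a^2 + 7a^2c - 81a - 81 + 9c - 27ac - 27c + 3c^2    [distributive law]
= -279a^2 - 297a - 12ac - 2a^2c + ac^2 - 63a^3 - 81 - 18c + 3c^2    [combine like terms]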